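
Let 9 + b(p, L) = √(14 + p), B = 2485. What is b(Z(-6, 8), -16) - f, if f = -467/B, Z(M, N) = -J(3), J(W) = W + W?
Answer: -21898/2485 + 2*√2 ≈ -5.9836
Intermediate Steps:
J(W) = 2*W
Z(M, N) = -6 (Z(M, N) = -2*3 = -1*6 = -6)
f = -467/2485 ≈ -0.18793
b(p, L) = -9 + √(14 + p)
b(Z(-6, 8), -16) - f = (-9 + √(14 - 6)) - 1*(-467/2485) = (-9 + √8) + 467/2485 = (-9 + 2*√2) + 467/2485 = -21898/2485 + 2*√2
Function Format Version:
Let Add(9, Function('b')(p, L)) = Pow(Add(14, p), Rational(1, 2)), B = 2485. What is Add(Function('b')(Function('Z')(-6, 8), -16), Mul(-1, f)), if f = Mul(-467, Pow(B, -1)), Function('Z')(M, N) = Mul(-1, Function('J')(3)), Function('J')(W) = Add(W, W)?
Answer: Add(Rational(-21898, 2485), Mul(2, Pow(2, Rational(1, 2)))) ≈ -5.9836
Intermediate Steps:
Function('J')(W) = Mul(2, W)
Function('Z')(M, N) = -6 (Function('Z')(M, N) = Mul(-1, Mul(2, 3)) = Mul(-1, 6) = -6)
f = Rational(-467, 2485) (f = Mul(-467, Pow(2485, -1)) = Mul(-467, Rational(1, 2485)) = Rational(-467, 2485) ≈ -0.18793)
Function('b')(p, L) = Add(-9, Pow(Add(14, p), Rational(1, 2)))
Add(Function('b')(Function('Z')(-6, 8), -16), Mul(-1, f)) = Add(Add(-9, Pow(Add(14, -6), Rational(1, 2))), Mul(-1, Rational(-467, 2485))) = Add(Add(-9, Pow(8, Rational(1, 2))), Rational(467, 2485)) = Add(Add(-9, Mul(2, Pow(2, Rational(1, 2)))), Rational(467, 2485)) = Add(Rational(-21898, 2485), Mul(2, Pow(2, Rational(1, 2))))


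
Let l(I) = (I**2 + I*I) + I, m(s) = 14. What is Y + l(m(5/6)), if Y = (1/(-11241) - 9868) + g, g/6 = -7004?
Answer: -578754127/11241 ≈ -51486.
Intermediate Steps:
g = -42024 (g = 6*(-7004) = -42024)
l(I) = I + 2*I**2 (l(I) = (I**2 + I**2) + I = 2*I**2 + I = I + 2*I**2)
Y = -583317973/11241 (Y = (1/(-11241) - 9868) - 42024 = (-1/11241 - 9868) - 42024 = -110926189/11241 - 42024 = -583317973/11241 ≈ -51892.)
Y + l(m(5/6)) = -583317973/11241 + 14*(1 + 2*14) = -583317973/11241 + 14*(1 + 28) = -583317973/11241 + 14*29 = -583317973/11241 + 406 = -578754127/11241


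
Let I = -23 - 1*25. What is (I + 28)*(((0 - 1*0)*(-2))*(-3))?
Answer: 0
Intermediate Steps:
I = -48 (I = -23 - 25 = -48)
(I + 28)*(((0 - 1*0)*(-2))*(-3)) = (-48 + 28)*(((0 - 1*0)*(-2))*(-3)) = -20*(0 + 0)*(-2)*(-3) = -20*0*(-2)*(-3) = -0*(-3) = -20*0 = 0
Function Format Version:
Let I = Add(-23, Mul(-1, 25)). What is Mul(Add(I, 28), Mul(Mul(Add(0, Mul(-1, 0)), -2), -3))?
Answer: 0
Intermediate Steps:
I = -48 (I = Add(-23, -25) = -48)
Mul(Add(I, 28), Mul(Mul(Add(0, Mul(-1, 0)), -2), -3)) = Mul(Add(-48, 28), Mul(Mul(Add(0, Mul(-1, 0)), -2), -3)) = Mul(-20, Mul(Mul(Add(0, 0), -2), -3)) = Mul(-20, Mul(Mul(0, -2), -3)) = Mul(-20, Mul(0, -3)) = Mul(-20, 0) = 0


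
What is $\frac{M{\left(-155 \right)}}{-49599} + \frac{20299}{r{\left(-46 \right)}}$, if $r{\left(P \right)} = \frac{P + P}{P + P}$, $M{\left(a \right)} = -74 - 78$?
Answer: $\frac{1006810253}{49599} \approx 20299.0$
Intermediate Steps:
$M{\left(a \right)} = -152$
$r{\left(P \right)} = 1$ ($r{\left(P \right)} = \frac{2 P}{2 P} = 2 P \frac{1}{2 P} = 1$)
$\frac{M{\left(-155 \right)}}{-49599} + \frac{20299}{r{\left(-46 \right)}} = - \frac{152}{-49599} + \frac{20299}{1} = \left(-152\right) \left(- \frac{1}{49599}\right) + 20299 \cdot 1 = \frac{152}{49599} + 20299 = \frac{1006810253}{49599}$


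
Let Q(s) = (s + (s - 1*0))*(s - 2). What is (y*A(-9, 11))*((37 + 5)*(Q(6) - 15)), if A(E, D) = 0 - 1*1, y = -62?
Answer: 85932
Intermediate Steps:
A(E, D) = -1 (A(E, D) = 0 - 1 = -1)
Q(s) = 2*s*(-2 + s) (Q(s) = (s + (s + 0))*(-2 + s) = (s + s)*(-2 + s) = (2*s)*(-2 + s) = 2*s*(-2 + s))
(y*A(-9, 11))*((37 + 5)*(Q(6) - 15)) = (-62*(-1))*((37 + 5)*(2*6*(-2 + 6) - 15)) = 62*(42*(2*6*4 - 15)) = 62*(42*(48 - 15)) = 62*(42*33) = 62*1386 = 85932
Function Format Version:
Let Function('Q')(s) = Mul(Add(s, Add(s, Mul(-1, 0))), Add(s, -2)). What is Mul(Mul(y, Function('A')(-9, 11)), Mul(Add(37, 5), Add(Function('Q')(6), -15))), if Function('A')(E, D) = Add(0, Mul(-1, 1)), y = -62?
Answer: 85932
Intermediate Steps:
Function('A')(E, D) = -1 (Function('A')(E, D) = Add(0, -1) = -1)
Function('Q')(s) = Mul(2, s, Add(-2, s)) (Function('Q')(s) = Mul(Add(s, Add(s, 0)), Add(-2, s)) = Mul(Add(s, s), Add(-2, s)) = Mul(Mul(2, s), Add(-2, s)) = Mul(2, s, Add(-2, s)))
Mul(Mul(y, Function('A')(-9, 11)), Mul(Add(37, 5), Add(Function('Q')(6), -15))) = Mul(Mul(-62, -1), Mul(Add(37, 5), Add(Mul(2, 6, Add(-2, 6)), -15))) = Mul(62, Mul(42, Add(Mul(2, 6, 4), -15))) = Mul(62, Mul(42, Add(48, -15))) = Mul(62, Mul(42, 33)) = Mul(62, 1386) = 85932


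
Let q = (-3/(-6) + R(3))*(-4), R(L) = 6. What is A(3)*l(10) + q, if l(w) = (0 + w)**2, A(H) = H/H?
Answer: 74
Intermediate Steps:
A(H) = 1
l(w) = w**2
q = -26 (q = (-3/(-6) + 6)*(-4) = (-3*(-1/6) + 6)*(-4) = (1/2 + 6)*(-4) = (13/2)*(-4) = -26)
A(3)*l(10) + q = 1*10**2 - 26 = 1*100 - 26 = 100 - 26 = 74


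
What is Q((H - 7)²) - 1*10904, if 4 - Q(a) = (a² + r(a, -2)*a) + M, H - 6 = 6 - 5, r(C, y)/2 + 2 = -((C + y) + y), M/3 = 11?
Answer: -10933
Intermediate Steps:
M = 33 (M = 3*11 = 33)
r(C, y) = -4 - 4*y - 2*C (r(C, y) = -4 + 2*(-((C + y) + y)) = -4 + 2*(-(C + 2*y)) = -4 + 2*(-C - 2*y) = -4 + (-4*y - 2*C) = -4 - 4*y - 2*C)
H = 7 (H = 6 + (6 - 5) = 6 + 1 = 7)
Q(a) = -29 - a² - a*(4 - 2*a) (Q(a) = 4 - ((a² + (-4 - 4*(-2) - 2*a)*a) + 33) = 4 - ((a² + (-4 + 8 - 2*a)*a) + 33) = 4 - ((a² + (4 - 2*a)*a) + 33) = 4 - ((a² + a*(4 - 2*a)) + 33) = 4 - (33 + a² + a*(4 - 2*a)) = 4 + (-33 - a² - a*(4 - 2*a)) = -29 - a² - a*(4 - 2*a))
Q((H - 7)²) - 1*10904 = (-29 + ((7 - 7)²)² - 4*(7 - 7)²) - 1*10904 = (-29 + (0²)² - 4*0²) - 10904 = (-29 + 0² - 4*0) - 10904 = (-29 + 0 + 0) - 10904 = -29 - 10904 = -10933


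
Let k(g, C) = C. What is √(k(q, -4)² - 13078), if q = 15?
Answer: I*√13062 ≈ 114.29*I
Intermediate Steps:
√(k(q, -4)² - 13078) = √((-4)² - 13078) = √(16 - 13078) = √(-13062) = I*√13062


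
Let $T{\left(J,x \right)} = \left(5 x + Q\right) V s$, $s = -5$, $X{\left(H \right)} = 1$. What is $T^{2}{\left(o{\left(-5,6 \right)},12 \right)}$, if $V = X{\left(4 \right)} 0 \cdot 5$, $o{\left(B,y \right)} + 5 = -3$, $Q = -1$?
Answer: $0$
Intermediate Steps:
$o{\left(B,y \right)} = -8$ ($o{\left(B,y \right)} = -5 - 3 = -8$)
$V = 0$ ($V = 1 \cdot 0 \cdot 5 = 0 \cdot 5 = 0$)
$T{\left(J,x \right)} = 0$ ($T{\left(J,x \right)} = \left(5 x - 1\right) 0 \left(-5\right) = \left(-1 + 5 x\right) 0 \left(-5\right) = 0 \left(-5\right) = 0$)
$T^{2}{\left(o{\left(-5,6 \right)},12 \right)} = 0^{2} = 0$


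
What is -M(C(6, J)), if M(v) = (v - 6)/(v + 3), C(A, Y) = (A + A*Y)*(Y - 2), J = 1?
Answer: -2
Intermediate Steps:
C(A, Y) = (-2 + Y)*(A + A*Y) (C(A, Y) = (A + A*Y)*(-2 + Y) = (-2 + Y)*(A + A*Y))
M(v) = (-6 + v)/(3 + v)
-M(C(6, J)) = -(-6 + 6*(-2 + 1**2 - 1*1))/(3 + 6*(-2 + 1**2 - 1*1)) = -(-6 + 6*(-2 + 1 - 1))/(3 + 6*(-2 + 1 - 1)) = -(-6 + 6*(-2))/(3 + 6*(-2)) = -(-6 - 12)/(3 - 12) = -(-18)/(-9) = -(-1)*(-18)/9 = -1*2 = -2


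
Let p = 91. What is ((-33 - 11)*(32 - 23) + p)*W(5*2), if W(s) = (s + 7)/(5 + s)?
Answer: -1037/3 ≈ -345.67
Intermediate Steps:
W(s) = (7 + s)/(5 + s)
((-33 - 11)*(32 - 23) + p)*W(5*2) = ((-33 - 11)*(32 - 23) + 91)*((7 + 5*2)/(5 + 5*2)) = (-44*9 + 91)*((7 + 10)/(5 + 10)) = (-396 + 91)*(17/15) = -61*17/3 = -305*17/15 = -1037/3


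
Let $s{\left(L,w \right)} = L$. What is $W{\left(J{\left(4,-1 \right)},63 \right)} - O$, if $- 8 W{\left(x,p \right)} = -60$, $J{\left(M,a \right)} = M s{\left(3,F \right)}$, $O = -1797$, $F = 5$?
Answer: $\frac{3609}{2} \approx 1804.5$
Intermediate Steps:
$J{\left(M,a \right)} = 3 M$ ($J{\left(M,a \right)} = M 3 = 3 M$)
$W{\left(x,p \right)} = \frac{15}{2}$ ($W{\left(x,p \right)} = \left(- \frac{1}{8}\right) \left(-60\right) = \frac{15}{2}$)
$W{\left(J{\left(4,-1 \right)},63 \right)} - O = \frac{15}{2} - -1797 = \frac{15}{2} + 1797 = \frac{3609}{2}$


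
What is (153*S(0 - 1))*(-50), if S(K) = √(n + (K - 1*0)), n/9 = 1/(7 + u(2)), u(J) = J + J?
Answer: -7650*I*√22/11 ≈ -3262.0*I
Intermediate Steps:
u(J) = 2*J
n = 9/11 (n = 9/(7 + 2*2) = 9/(7 + 4) = 9/11 ≈ 0.81818)
S(K) = √(9/11 + K) (S(K) = √(9/11 + (K - 1*0)) = √(9/11 + (K + 0)) = √(9/11 + K))
(153*S(0 - 1))*(-50) = (153*(√(99 + 121*(0 - 1))/11))*(-50) = (153*(√(99 + 121*(-1))/11))*(-50) = (153*(√(99 - 121)/11))*(-50) = (153*(√(-22)/11))*(-50) = (153*((I*√22)/11))*(-50) = (153*(I*√22/11))*(-50) = (153*I*√22/11)*(-50) = -7650*I*√22/11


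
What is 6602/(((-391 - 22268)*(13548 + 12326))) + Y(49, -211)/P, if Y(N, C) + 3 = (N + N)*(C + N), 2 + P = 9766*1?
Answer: -4654794081521/2862213912012 ≈ -1.6263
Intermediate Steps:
P = 9764 (P = -2 + 9766*1 = -2 + 9766 = 9764)
Y(N, C) = -3 + 2*N*(C + N) (Y(N, C) = -3 + (N + N)*(C + N) = -3 + (2*N)*(C + N) = -3 + 2*N*(C + N))
6602/(((-391 - 22268)*(13548 + 12326))) + Y(49, -211)/P = 6602/(((-391 - 22268)*(13548 + 12326))) + (-3 + 2*49**2 + 2*(-211)*49)/9764 = 6602/((-22659*25874)) + (-3 + 2*2401 - 20678)*(1/9764) = 6602/(-586278966) + (-3 + 4802 - 20678)*(1/9764) = 6602*(-1/586278966) - 15879*1/9764 = -3301/293139483 - 15879/9764 = -4654794081521/2862213912012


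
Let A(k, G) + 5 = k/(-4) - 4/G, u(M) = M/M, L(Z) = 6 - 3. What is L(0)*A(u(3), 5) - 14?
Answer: -643/20 ≈ -32.150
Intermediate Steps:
L(Z) = 3
u(M) = 1
A(k, G) = -5 - 4/G - k/4 (A(k, G) = -5 + (k/(-4) - 4/G) = -5 + (k*(-¼) - 4/G) = -5 + (-k/4 - 4/G) = -5 + (-4/G - k/4) = -5 - 4/G - k/4)
L(0)*A(u(3), 5) - 14 = 3*(-5 - 4/5 - ¼*1) - 14 = 3*(-5 - 4*⅕ - ¼) - 14 = 3*(-5 - ⅘ - ¼) - 14 = 3*(-121/20) - 14 = -363/20 - 14 = -643/20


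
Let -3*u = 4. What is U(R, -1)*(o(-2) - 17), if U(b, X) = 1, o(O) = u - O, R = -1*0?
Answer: -49/3 ≈ -16.333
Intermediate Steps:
u = -4/3 (u = -⅓*4 = -4/3 ≈ -1.3333)
R = 0
o(O) = -4/3 - O
U(R, -1)*(o(-2) - 17) = 1*((-4/3 - 1*(-2)) - 17) = 1*((-4/3 + 2) - 17) = 1*(⅔ - 17) = 1*(-49/3) = -49/3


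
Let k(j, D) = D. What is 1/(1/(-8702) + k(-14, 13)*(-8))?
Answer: -8702/905009 ≈ -0.0096154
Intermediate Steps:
1/(1/(-8702) + k(-14, 13)*(-8)) = 1/(1/(-8702) + 13*(-8)) = 1/(-1/8702 - 104) = 1/(-905009/8702) = -8702/905009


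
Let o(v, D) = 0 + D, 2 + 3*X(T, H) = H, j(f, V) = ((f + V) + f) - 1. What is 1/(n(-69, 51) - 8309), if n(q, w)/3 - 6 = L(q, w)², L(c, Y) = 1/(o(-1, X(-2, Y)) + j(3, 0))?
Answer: -4096/33959909 ≈ -0.00012061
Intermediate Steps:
j(f, V) = -1 + V + 2*f (j(f, V) = ((V + f) + f) - 1 = (V + 2*f) - 1 = -1 + V + 2*f)
X(T, H) = -⅔ + H/3
o(v, D) = D
L(c, Y) = 1/(13/3 + Y/3) (L(c, Y) = 1/((-⅔ + Y/3) + (-1 + 0 + 2*3)) = 1/((-⅔ + Y/3) + (-1 + 0 + 6)) = 1/((-⅔ + Y/3) + 5) = 1/(13/3 + Y/3))
n(q, w) = 18 + 27/(13 + w)² (n(q, w) = 18 + 3*(3/(13 + w))² = 18 + 3*(9/(13 + w)²) = 18 + 27/(13 + w)²)
1/(n(-69, 51) - 8309) = 1/((18 + 27/(13 + 51)²) - 8309) = 1/((18 + 27/64²) - 8309) = 1/((18 + 27*(1/4096)) - 8309) = 1/((18 + 27/4096) - 8309) = 1/(73755/4096 - 8309) = 1/(-33959909/4096) = -4096/33959909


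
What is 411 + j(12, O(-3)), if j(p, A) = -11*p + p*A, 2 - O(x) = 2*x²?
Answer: 87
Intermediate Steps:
O(x) = 2 - 2*x²
j(p, A) = -11*p + A*p
411 + j(12, O(-3)) = 411 + 12*(-11 + (2 - 2*(-3)²)) = 411 + 12*(-11 + (2 - 2*9)) = 411 + 12*(-11 + (2 - 18)) = 411 + 12*(-11 - 16) = 411 + 12*(-27) = 411 - 324 = 87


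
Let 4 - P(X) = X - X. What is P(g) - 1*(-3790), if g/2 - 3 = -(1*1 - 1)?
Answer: 3794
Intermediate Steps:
g = 6 (g = 6 + 2*(-(1*1 - 1)) = 6 + 2*(-(1 - 1)) = 6 + 2*(-1*0) = 6 + 2*0 = 6 + 0 = 6)
P(X) = 4 (P(X) = 4 - (X - X) = 4 - 1*0 = 4 + 0 = 4)
P(g) - 1*(-3790) = 4 - 1*(-3790) = 4 + 3790 = 3794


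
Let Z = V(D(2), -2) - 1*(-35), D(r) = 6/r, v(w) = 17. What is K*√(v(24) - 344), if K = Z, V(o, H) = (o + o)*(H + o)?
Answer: 41*I*√327 ≈ 741.41*I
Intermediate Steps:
V(o, H) = 2*o*(H + o) (V(o, H) = (2*o)*(H + o) = 2*o*(H + o))
Z = 41 (Z = 2*(6/2)*(-2 + 6/2) - 1*(-35) = 2*(6*(½))*(-2 + 6*(½)) + 35 = 2*3*(-2 + 3) + 35 = 2*3*1 + 35 = 6 + 35 = 41)
K = 41
K*√(v(24) - 344) = 41*√(17 - 344) = 41*√(-327) = 41*(I*√327) = 41*I*√327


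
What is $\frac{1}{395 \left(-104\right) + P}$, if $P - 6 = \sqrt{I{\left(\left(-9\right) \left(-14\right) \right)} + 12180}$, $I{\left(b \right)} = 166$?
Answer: $- \frac{20537}{843530565} - \frac{\sqrt{12346}}{1687061130} \approx -2.4412 \cdot 10^{-5}$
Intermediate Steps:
$P = 6 + \sqrt{12346}$ ($P = 6 + \sqrt{166 + 12180} = 6 + \sqrt{12346} \approx 117.11$)
$\frac{1}{395 \left(-104\right) + P} = \frac{1}{395 \left(-104\right) + \left(6 + \sqrt{12346}\right)} = \frac{1}{-41080 + \left(6 + \sqrt{12346}\right)} = \frac{1}{-41074 + \sqrt{12346}}$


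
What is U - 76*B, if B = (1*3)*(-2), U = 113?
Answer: 569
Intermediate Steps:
B = -6 (B = 3*(-2) = -6)
U - 76*B = 113 - 76*(-6) = 113 + 456 = 569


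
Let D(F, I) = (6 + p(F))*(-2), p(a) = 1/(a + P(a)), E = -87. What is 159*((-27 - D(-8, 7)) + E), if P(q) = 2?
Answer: -16271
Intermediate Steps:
p(a) = 1/(2 + a) (p(a) = 1/(a + 2) = 1/(2 + a))
D(F, I) = -12 - 2/(2 + F) (D(F, I) = (6 + 1/(2 + F))*(-2) = -12 - 2/(2 + F))
159*((-27 - D(-8, 7)) + E) = 159*((-27 - 2*(-13 - 6*(-8))/(2 - 8)) - 87) = 159*((-27 - 2*(-13 + 48)/(-6)) - 87) = 159*((-27 - 2*(-1)*35/6) - 87) = 159*((-27 - 1*(-35/3)) - 87) = 159*((-27 + 35/3) - 87) = 159*(-46/3 - 87) = 159*(-307/3) = -16271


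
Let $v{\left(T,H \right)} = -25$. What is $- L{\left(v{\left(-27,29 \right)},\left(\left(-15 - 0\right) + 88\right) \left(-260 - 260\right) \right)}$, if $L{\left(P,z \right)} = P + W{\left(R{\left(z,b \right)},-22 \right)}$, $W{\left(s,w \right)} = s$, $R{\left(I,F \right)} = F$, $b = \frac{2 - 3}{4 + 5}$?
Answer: $\frac{226}{9} \approx 25.111$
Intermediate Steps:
$b = - \frac{1}{9} \approx -0.11111$
$L{\left(P,z \right)} = - \frac{1}{9} + P$ ($L{\left(P,z \right)} = P - \frac{1}{9} = - \frac{1}{9} + P$)
$- L{\left(v{\left(-27,29 \right)},\left(\left(-15 - 0\right) + 88\right) \left(-260 - 260\right) \right)} = - (- \frac{1}{9} - 25) = \left(-1\right) \left(- \frac{226}{9}\right) = \frac{226}{9}$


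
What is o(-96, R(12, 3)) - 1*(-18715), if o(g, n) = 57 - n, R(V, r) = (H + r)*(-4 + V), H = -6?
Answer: 18796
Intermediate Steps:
R(V, r) = (-6 + r)*(-4 + V)
o(-96, R(12, 3)) - 1*(-18715) = (57 - (24 - 6*12 - 4*3 + 12*3)) - 1*(-18715) = (57 - (24 - 72 - 12 + 36)) + 18715 = (57 - 1*(-24)) + 18715 = (57 + 24) + 18715 = 81 + 18715 = 18796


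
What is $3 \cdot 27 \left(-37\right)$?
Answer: $-2997$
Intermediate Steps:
$3 \cdot 27 \left(-37\right) = 81 \left(-37\right) = -2997$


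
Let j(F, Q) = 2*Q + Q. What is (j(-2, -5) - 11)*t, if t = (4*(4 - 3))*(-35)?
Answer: 3640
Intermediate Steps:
t = -140 (t = (4*1)*(-35) = 4*(-35) = -140)
j(F, Q) = 3*Q
(j(-2, -5) - 11)*t = (3*(-5) - 11)*(-140) = (-15 - 11)*(-140) = -26*(-140) = 3640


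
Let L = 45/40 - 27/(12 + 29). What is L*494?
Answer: 37791/164 ≈ 230.43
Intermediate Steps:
L = 153/328 (L = 45*(1/40) - 27/41 = 9/8 - 27*1/41 = 9/8 - 27/41 = 153/328 ≈ 0.46646)
L*494 = (153/328)*494 = 37791/164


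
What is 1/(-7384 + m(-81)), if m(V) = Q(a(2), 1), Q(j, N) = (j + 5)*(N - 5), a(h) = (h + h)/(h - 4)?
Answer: -1/7396 ≈ -0.00013521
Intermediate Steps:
a(h) = 2*h/(-4 + h) (a(h) = (2*h)/(-4 + h) = 2*h/(-4 + h))
Q(j, N) = (-5 + N)*(5 + j) (Q(j, N) = (5 + j)*(-5 + N) = (-5 + N)*(5 + j))
m(V) = -12 (m(V) = -25 - 10*2/(-4 + 2) + 5*1 + 1*(2*2/(-4 + 2)) = -25 - 10*2/(-2) + 5 + 1*(2*2/(-2)) = -25 - 10*2*(-1)/2 + 5 + 1*(2*2*(-½)) = -25 - 5*(-2) + 5 + 1*(-2) = -25 + 10 + 5 - 2 = -12)
1/(-7384 + m(-81)) = 1/(-7384 - 12) = 1/(-7396) = -1/7396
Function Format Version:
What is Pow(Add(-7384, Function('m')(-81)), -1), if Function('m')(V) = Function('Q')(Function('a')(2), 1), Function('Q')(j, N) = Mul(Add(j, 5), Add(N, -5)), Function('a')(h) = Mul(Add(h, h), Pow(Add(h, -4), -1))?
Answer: Rational(-1, 7396) ≈ -0.00013521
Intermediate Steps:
Function('a')(h) = Mul(2, h, Pow(Add(-4, h), -1)) (Function('a')(h) = Mul(Mul(2, h), Pow(Add(-4, h), -1)) = Mul(2, h, Pow(Add(-4, h), -1)))
Function('Q')(j, N) = Mul(Add(-5, N), Add(5, j)) (Function('Q')(j, N) = Mul(Add(5, j), Add(-5, N)) = Mul(Add(-5, N), Add(5, j)))
Function('m')(V) = -12 (Function('m')(V) = Add(-25, Mul(-5, Mul(2, 2, Pow(Add(-4, 2), -1))), Mul(5, 1), Mul(1, Mul(2, 2, Pow(Add(-4, 2), -1)))) = Add(-25, Mul(-5, Mul(2, 2, Pow(-2, -1))), 5, Mul(1, Mul(2, 2, Pow(-2, -1)))) = Add(-25, Mul(-5, Mul(2, 2, Rational(-1, 2))), 5, Mul(1, Mul(2, 2, Rational(-1, 2)))) = Add(-25, Mul(-5, -2), 5, Mul(1, -2)) = Add(-25, 10, 5, -2) = -12)
Pow(Add(-7384, Function('m')(-81)), -1) = Pow(Add(-7384, -12), -1) = Pow(-7396, -1) = Rational(-1, 7396)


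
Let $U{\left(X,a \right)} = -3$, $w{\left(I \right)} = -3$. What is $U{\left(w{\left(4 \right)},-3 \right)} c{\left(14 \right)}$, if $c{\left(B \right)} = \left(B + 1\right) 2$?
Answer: $-90$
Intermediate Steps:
$c{\left(B \right)} = 2 + 2 B$ ($c{\left(B \right)} = \left(1 + B\right) 2 = 2 + 2 B$)
$U{\left(w{\left(4 \right)},-3 \right)} c{\left(14 \right)} = - 3 \left(2 + 2 \cdot 14\right) = - 3 \left(2 + 28\right) = \left(-3\right) 30 = -90$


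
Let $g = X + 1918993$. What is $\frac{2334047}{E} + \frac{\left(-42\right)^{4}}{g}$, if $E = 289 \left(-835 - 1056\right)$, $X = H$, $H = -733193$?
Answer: $- \frac{2722383113}{1653159475} \approx -1.6468$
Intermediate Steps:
$X = -733193$
$g = 1185800$ ($g = -733193 + 1918993 = 1185800$)
$E = -546499$ ($E = 289 \left(-1891\right) = -546499$)
$\frac{2334047}{E} + \frac{\left(-42\right)^{4}}{g} = \frac{2334047}{-546499} + \frac{\left(-42\right)^{4}}{1185800} = 2334047 \left(- \frac{1}{546499}\right) + 3111696 \cdot \frac{1}{1185800} = - \frac{2334047}{546499} + \frac{7938}{3025} = - \frac{2722383113}{1653159475}$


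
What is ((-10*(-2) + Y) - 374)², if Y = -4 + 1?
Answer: 127449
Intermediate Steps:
Y = -3
((-10*(-2) + Y) - 374)² = ((-10*(-2) - 3) - 374)² = ((20 - 3) - 374)² = (17 - 374)² = (-357)² = 127449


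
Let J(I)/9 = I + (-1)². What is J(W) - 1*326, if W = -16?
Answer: -461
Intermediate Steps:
J(I) = 9 + 9*I (J(I) = 9*(I + (-1)²) = 9*(I + 1) = 9*(1 + I) = 9 + 9*I)
J(W) - 1*326 = (9 + 9*(-16)) - 1*326 = (9 - 144) - 326 = -135 - 326 = -461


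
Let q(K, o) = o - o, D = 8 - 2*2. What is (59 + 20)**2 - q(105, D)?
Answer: 6241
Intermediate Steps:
D = 4 (D = 8 - 4 = 4)
q(K, o) = 0
(59 + 20)**2 - q(105, D) = (59 + 20)**2 - 1*0 = 79**2 + 0 = 6241 + 0 = 6241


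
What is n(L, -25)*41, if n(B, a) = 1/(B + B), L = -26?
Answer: -41/52 ≈ -0.78846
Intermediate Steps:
n(B, a) = 1/(2*B)
n(L, -25)*41 = ((½)/(-26))*41 = ((½)*(-1/26))*41 = -1/52*41 = -41/52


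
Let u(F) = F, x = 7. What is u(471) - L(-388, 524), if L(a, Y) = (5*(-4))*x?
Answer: 611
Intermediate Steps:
L(a, Y) = -140 (L(a, Y) = (5*(-4))*7 = -20*7 = -140)
u(471) - L(-388, 524) = 471 - 1*(-140) = 471 + 140 = 611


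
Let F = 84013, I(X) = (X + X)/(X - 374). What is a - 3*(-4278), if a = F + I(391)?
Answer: 96893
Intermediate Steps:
I(X) = 2*X/(-374 + X) (I(X) = (2*X)/(-374 + X) = 2*X/(-374 + X))
a = 84059 (a = 84013 + 2*391/(-374 + 391) = 84013 + 2*391/17 = 84013 + 2*391*(1/17) = 84013 + 46 = 84059)
a - 3*(-4278) = 84059 - 3*(-4278) = 84059 - 1*(-12834) = 84059 + 12834 = 96893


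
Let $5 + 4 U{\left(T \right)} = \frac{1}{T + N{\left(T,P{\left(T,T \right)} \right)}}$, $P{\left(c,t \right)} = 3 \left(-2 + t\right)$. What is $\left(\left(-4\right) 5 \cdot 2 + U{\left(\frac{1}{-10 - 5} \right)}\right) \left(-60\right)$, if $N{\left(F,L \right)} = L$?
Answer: $\frac{232875}{94} \approx 2477.4$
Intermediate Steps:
$P{\left(c,t \right)} = -6 + 3 t$
$U{\left(T \right)} = - \frac{5}{4} + \frac{1}{4 \left(-6 + 4 T\right)}$ ($U{\left(T \right)} = - \frac{5}{4} + \frac{1}{4 \left(T + \left(-6 + 3 T\right)\right)} = - \frac{5}{4} + \frac{1}{4 \left(-6 + 4 T\right)}$)
$\left(\left(-4\right) 5 \cdot 2 + U{\left(\frac{1}{-10 - 5} \right)}\right) \left(-60\right) = \left(\left(-4\right) 5 \cdot 2 + \frac{31 - \frac{20}{-10 - 5}}{8 \left(-3 + \frac{2}{-10 - 5}\right)}\right) \left(-60\right) = \left(\left(-20\right) 2 + \frac{31 - \frac{20}{-15}}{8 \left(-3 + \frac{2}{-15}\right)}\right) \left(-60\right) = \left(-40 + \frac{31 - - \frac{4}{3}}{8 \left(-3 + 2 \left(- \frac{1}{15}\right)\right)}\right) \left(-60\right) = \left(-40 + \frac{31 + \frac{4}{3}}{8 \left(-3 - \frac{2}{15}\right)}\right) \left(-60\right) = \left(-40 + \frac{1}{8} \frac{1}{- \frac{47}{15}} \cdot \frac{97}{3}\right) \left(-60\right) = \left(-40 + \frac{1}{8} \left(- \frac{15}{47}\right) \frac{97}{3}\right) \left(-60\right) = \left(-40 - \frac{485}{376}\right) \left(-60\right) = \left(- \frac{15525}{376}\right) \left(-60\right) = \frac{232875}{94}$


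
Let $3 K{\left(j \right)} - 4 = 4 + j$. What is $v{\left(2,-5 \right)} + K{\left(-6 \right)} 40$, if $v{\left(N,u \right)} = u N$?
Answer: $\frac{50}{3} \approx 16.667$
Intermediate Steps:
$K{\left(j \right)} = \frac{8}{3} + \frac{j}{3}$ ($K{\left(j \right)} = \frac{4}{3} + \frac{4 + j}{3} = \frac{4}{3} + \left(\frac{4}{3} + \frac{j}{3}\right) = \frac{8}{3} + \frac{j}{3}$)
$v{\left(N,u \right)} = N u$
$v{\left(2,-5 \right)} + K{\left(-6 \right)} 40 = 2 \left(-5\right) + \left(\frac{8}{3} + \frac{1}{3} \left(-6\right)\right) 40 = -10 + \left(\frac{8}{3} - 2\right) 40 = -10 + \frac{2}{3} \cdot 40 = -10 + \frac{80}{3} = \frac{50}{3}$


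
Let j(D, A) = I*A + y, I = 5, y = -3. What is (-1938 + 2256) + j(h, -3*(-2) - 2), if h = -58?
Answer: 335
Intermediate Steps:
j(D, A) = -3 + 5*A (j(D, A) = 5*A - 3 = -3 + 5*A)
(-1938 + 2256) + j(h, -3*(-2) - 2) = (-1938 + 2256) + (-3 + 5*(-3*(-2) - 2)) = 318 + (-3 + 5*(6 - 2)) = 318 + (-3 + 5*4) = 318 + (-3 + 20) = 318 + 17 = 335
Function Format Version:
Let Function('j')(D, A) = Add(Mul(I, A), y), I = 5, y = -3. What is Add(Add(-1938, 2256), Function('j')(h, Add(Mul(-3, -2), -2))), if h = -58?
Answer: 335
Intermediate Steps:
Function('j')(D, A) = Add(-3, Mul(5, A)) (Function('j')(D, A) = Add(Mul(5, A), -3) = Add(-3, Mul(5, A)))
Add(Add(-1938, 2256), Function('j')(h, Add(Mul(-3, -2), -2))) = Add(Add(-1938, 2256), Add(-3, Mul(5, Add(Mul(-3, -2), -2)))) = Add(318, Add(-3, Mul(5, Add(6, -2)))) = Add(318, Add(-3, Mul(5, 4))) = Add(318, Add(-3, 20)) = Add(318, 17) = 335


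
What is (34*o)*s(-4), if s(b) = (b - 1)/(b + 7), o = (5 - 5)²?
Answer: 0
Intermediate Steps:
o = 0 (o = 0² = 0)
s(b) = (-1 + b)/(7 + b)
(34*o)*s(-4) = (34*0)*((-1 - 4)/(7 - 4)) = 0*(-5/3) = 0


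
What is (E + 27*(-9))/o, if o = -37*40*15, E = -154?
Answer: 397/22200 ≈ 0.017883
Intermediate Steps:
o = -22200 (o = -1480*15 = -22200)
(E + 27*(-9))/o = (-154 + 27*(-9))/(-22200) = (-154 - 243)*(-1/22200) = -397*(-1/22200) = 397/22200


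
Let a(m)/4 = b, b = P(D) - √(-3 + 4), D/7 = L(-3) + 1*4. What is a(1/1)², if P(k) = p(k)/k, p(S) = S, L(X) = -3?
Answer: 0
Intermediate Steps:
D = 7 (D = 7*(-3 + 1*4) = 7*(-3 + 4) = 7*1 = 7)
P(k) = 1 (P(k) = k/k = 1)
b = 0 (b = 1 - √(-3 + 4) = 1 - √1 = 1 - 1*1 = 1 - 1 = 0)
a(m) = 0 (a(m) = 4*0 = 0)
a(1/1)² = 0² = 0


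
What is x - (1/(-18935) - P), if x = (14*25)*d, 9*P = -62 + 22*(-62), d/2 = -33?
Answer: -3963587801/170415 ≈ -23258.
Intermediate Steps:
d = -66 (d = 2*(-33) = -66)
P = -1426/9 (P = (-62 + 22*(-62))/9 = (-62 - 1364)/9 = (⅑)*(-1426) = -1426/9 ≈ -158.44)
x = -23100 (x = (14*25)*(-66) = 350*(-66) = -23100)
x - (1/(-18935) - P) = -23100 - (1/(-18935) - 1*(-1426/9)) = -23100 - (-1/18935 + 1426/9) = -23100 - 1*27001301/170415 = -23100 - 27001301/170415 = -3963587801/170415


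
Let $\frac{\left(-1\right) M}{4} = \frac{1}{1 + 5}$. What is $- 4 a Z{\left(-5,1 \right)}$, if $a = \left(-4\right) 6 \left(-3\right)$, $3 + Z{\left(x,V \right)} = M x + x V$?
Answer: $1344$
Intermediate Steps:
$M = - \frac{2}{3}$ ($M = - \frac{4}{1 + 5} = - \frac{4}{6} = \left(-4\right) \frac{1}{6} = - \frac{2}{3} \approx -0.66667$)
$Z{\left(x,V \right)} = -3 - \frac{2 x}{3} + V x$ ($Z{\left(x,V \right)} = -3 + \left(- \frac{2 x}{3} + x V\right) = -3 + \left(- \frac{2 x}{3} + V x\right) = -3 - \frac{2 x}{3} + V x$)
$a = 72$ ($a = \left(-24\right) \left(-3\right) = 72$)
$- 4 a Z{\left(-5,1 \right)} = \left(-4\right) 72 \left(-3 - - \frac{10}{3} + 1 \left(-5\right)\right) = - 288 \left(-3 + \frac{10}{3} - 5\right) = \left(-288\right) \left(- \frac{14}{3}\right) = 1344$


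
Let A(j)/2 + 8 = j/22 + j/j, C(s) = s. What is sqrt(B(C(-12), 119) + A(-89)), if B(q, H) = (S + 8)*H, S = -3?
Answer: sqrt(69322)/11 ≈ 23.936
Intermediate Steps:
B(q, H) = 5*H (B(q, H) = (-3 + 8)*H = 5*H)
A(j) = -14 + j/11 (A(j) = -16 + 2*(j/22 + j/j) = -16 + 2*(j*(1/22) + 1) = -16 + 2*(j/22 + 1) = -16 + 2*(1 + j/22) = -16 + (2 + j/11) = -14 + j/11)
sqrt(B(C(-12), 119) + A(-89)) = sqrt(5*119 + (-14 + (1/11)*(-89))) = sqrt(595 + (-14 - 89/11)) = sqrt(595 - 243/11) = sqrt(6302/11) = sqrt(69322)/11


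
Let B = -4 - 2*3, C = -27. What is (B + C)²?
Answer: 1369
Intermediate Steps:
B = -10 (B = -4 - 6 = -10)
(B + C)² = (-10 - 27)² = (-37)² = 1369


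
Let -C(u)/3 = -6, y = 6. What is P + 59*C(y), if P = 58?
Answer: 1120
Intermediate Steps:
C(u) = 18 (C(u) = -3*(-6) = 18)
P + 59*C(y) = 58 + 59*18 = 58 + 1062 = 1120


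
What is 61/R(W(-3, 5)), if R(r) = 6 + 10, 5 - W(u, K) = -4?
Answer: 61/16 ≈ 3.8125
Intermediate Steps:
W(u, K) = 9 (W(u, K) = 5 - 1*(-4) = 5 + 4 = 9)
R(r) = 16
61/R(W(-3, 5)) = 61/16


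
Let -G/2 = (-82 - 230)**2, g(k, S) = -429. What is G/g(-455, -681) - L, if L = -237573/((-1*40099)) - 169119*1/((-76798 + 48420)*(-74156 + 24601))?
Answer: 25256763827718231/56390092507210 ≈ 447.89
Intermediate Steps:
G = -194688 (G = -2*(-82 - 230)**2 = -2*(-312)**2 = -2*97344 = -194688)
L = 334085426462889/56390092507210 (L = -237573/(-40099) - 169119/((-49555*(-28378))) = -237573*(-1/40099) - 169119/1406271790 = 237573/40099 - 169119*1/1406271790 = 237573/40099 - 169119/1406271790 = 334085426462889/56390092507210 ≈ 5.9245)
G/g(-455, -681) - L = -194688/(-429) - 1*334085426462889/56390092507210 = -194688*(-1/429) - 334085426462889/56390092507210 = 4992/11 - 334085426462889/56390092507210 = 25256763827718231/56390092507210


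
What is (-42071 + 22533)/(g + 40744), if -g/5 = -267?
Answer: -19538/42079 ≈ -0.46432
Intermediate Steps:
g = 1335 (g = -5*(-267) = 1335)
(-42071 + 22533)/(g + 40744) = (-42071 + 22533)/(1335 + 40744) = -19538/42079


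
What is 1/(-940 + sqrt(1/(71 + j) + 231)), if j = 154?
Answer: -52875/49689506 - 15*sqrt(12994)/99379012 ≈ -0.0010813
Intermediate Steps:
1/(-940 + sqrt(1/(71 + j) + 231)) = 1/(-940 + sqrt(1/(71 + 154) + 231)) = 1/(-940 + sqrt(1/225 + 231)) = 1/(-940 + sqrt(51976/225)) = 1/(-940 + 2*sqrt(12994)/15)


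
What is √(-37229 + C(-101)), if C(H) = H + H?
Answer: 3*I*√4159 ≈ 193.47*I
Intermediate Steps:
C(H) = 2*H
√(-37229 + C(-101)) = √(-37229 + 2*(-101)) = √(-37229 - 202) = √(-37431) = 3*I*√4159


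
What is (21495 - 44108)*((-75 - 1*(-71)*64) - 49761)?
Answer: 1024187996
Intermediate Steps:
(21495 - 44108)*((-75 - 1*(-71)*64) - 49761) = -22613*((-75 + 71*64) - 49761) = -22613*((-75 + 4544) - 49761) = -22613*(4469 - 49761) = -22613*(-45292) = 1024187996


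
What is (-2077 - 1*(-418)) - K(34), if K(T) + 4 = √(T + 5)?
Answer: -1655 - √39 ≈ -1661.2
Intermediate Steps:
K(T) = -4 + √(5 + T) (K(T) = -4 + √(T + 5) = -4 + √(5 + T))
(-2077 - 1*(-418)) - K(34) = (-2077 - 1*(-418)) - (-4 + √(5 + 34)) = (-2077 + 418) - (-4 + √39) = -1659 + (4 - √39) = -1655 - √39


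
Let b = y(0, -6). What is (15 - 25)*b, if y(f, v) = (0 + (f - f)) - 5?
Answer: 50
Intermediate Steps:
y(f, v) = -5 (y(f, v) = (0 + 0) - 5 = 0 - 5 = -5)
b = -5
(15 - 25)*b = (15 - 25)*(-5) = -10*(-5) = 50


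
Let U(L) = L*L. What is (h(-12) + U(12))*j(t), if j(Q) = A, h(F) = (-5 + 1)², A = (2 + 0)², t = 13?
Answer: 640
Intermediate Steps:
A = 4 (A = 2² = 4)
h(F) = 16 (h(F) = (-4)² = 16)
U(L) = L²
j(Q) = 4
(h(-12) + U(12))*j(t) = (16 + 12²)*4 = (16 + 144)*4 = 160*4 = 640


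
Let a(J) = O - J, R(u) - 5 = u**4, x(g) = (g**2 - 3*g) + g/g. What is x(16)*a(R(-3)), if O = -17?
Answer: -21527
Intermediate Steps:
x(g) = 1 + g**2 - 3*g (x(g) = (g**2 - 3*g) + 1 = 1 + g**2 - 3*g)
R(u) = 5 + u**4
a(J) = -17 - J
x(16)*a(R(-3)) = (1 + 16**2 - 3*16)*(-17 - (5 + (-3)**4)) = (1 + 256 - 48)*(-17 - (5 + 81)) = 209*(-17 - 1*86) = 209*(-17 - 86) = 209*(-103) = -21527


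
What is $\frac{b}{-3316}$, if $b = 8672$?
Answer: $- \frac{2168}{829} \approx -2.6152$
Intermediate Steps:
$\frac{b}{-3316} = \frac{8672}{-3316} = 8672 \left(- \frac{1}{3316}\right) = - \frac{2168}{829}$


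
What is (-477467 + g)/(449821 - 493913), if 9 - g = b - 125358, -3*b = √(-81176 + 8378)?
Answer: 88025/11023 - I*√72798/132276 ≈ 7.9856 - 0.0020398*I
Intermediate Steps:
b = -I*√72798/3 (b = -√(-81176 + 8378)/3 = -I*√72798/3 ≈ -89.937*I)
g = 125367 + I*√72798/3 (g = 9 - (-I*√72798/3 - 125358) = 9 - (-125358 - I*√72798/3) = 9 + (125358 + I*√72798/3) = 125367 + I*√72798/3 ≈ 1.2537e+5 + 89.937*I)
(-477467 + g)/(449821 - 493913) = (-477467 + (125367 + I*√72798/3))/(449821 - 493913) = (-352100 + I*√72798/3)/(-44092) = (-352100 + I*√72798/3)*(-1/44092) = 88025/11023 - I*√72798/132276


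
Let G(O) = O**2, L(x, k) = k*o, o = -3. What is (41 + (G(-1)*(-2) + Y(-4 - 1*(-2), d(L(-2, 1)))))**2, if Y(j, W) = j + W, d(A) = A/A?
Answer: 1444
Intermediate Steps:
L(x, k) = -3*k (L(x, k) = k*(-3) = -3*k)
d(A) = 1
Y(j, W) = W + j
(41 + (G(-1)*(-2) + Y(-4 - 1*(-2), d(L(-2, 1)))))**2 = (41 + ((-1)**2*(-2) + (1 + (-4 - 1*(-2)))))**2 = (41 + (1*(-2) + (1 + (-4 + 2))))**2 = (41 + (-2 + (1 - 2)))**2 = (41 + (-2 - 1))**2 = (41 - 3)**2 = 38**2 = 1444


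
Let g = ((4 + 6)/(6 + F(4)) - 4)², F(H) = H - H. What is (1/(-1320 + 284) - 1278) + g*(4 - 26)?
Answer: -13032889/9324 ≈ -1397.8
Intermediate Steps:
F(H) = 0
g = 49/9 (g = ((4 + 6)/(6 + 0) - 4)² = (10/6 - 4)² = (10*(⅙) - 4)² = (5/3 - 4)² = (-7/3)² = 49/9 ≈ 5.4444)
(1/(-1320 + 284) - 1278) + g*(4 - 26) = (1/(-1320 + 284) - 1278) + 49*(4 - 26)/9 = (1/(-1036) - 1278) + (49/9)*(-22) = (-1/1036 - 1278) - 1078/9 = -1324009/1036 - 1078/9 = -13032889/9324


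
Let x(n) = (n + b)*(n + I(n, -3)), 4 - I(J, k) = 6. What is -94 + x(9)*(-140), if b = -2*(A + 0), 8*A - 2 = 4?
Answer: -7444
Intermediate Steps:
A = ¾ (A = ¼ + (⅛)*4 = ¼ + ½ = ¾ ≈ 0.75000)
I(J, k) = -2 (I(J, k) = 4 - 1*6 = 4 - 6 = -2)
b = -3/2 (b = -2*(¾ + 0) = -2*¾ = -3/2 ≈ -1.5000)
x(n) = (-2 + n)*(-3/2 + n) (x(n) = (n - 3/2)*(n - 2) = (-3/2 + n)*(-2 + n) = (-2 + n)*(-3/2 + n))
-94 + x(9)*(-140) = -94 + (3 + 9² - 7/2*9)*(-140) = -94 + (3 + 81 - 63/2)*(-140) = -94 + (105/2)*(-140) = -94 - 7350 = -7444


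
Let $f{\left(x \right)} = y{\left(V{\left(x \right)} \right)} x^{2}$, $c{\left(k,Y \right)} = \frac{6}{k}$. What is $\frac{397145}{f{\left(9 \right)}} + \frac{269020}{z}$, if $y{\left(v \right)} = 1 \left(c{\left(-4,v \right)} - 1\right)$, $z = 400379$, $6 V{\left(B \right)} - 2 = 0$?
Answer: $- \frac{63581616562}{32430699} \approx -1960.5$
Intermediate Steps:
$V{\left(B \right)} = \frac{1}{3}$ ($V{\left(B \right)} = \frac{1}{3} + \frac{1}{6} \cdot 0 = \frac{1}{3} + 0 = \frac{1}{3}$)
$y{\left(v \right)} = - \frac{5}{2}$ ($y{\left(v \right)} = 1 \left(\frac{6}{-4} - 1\right) = 1 \left(6 \left(- \frac{1}{4}\right) - 1\right) = 1 \left(- \frac{3}{2} - 1\right) = 1 \left(- \frac{5}{2}\right) = - \frac{5}{2}$)
$f{\left(x \right)} = - \frac{5 x^{2}}{2}$
$\frac{397145}{f{\left(9 \right)}} + \frac{269020}{z} = \frac{397145}{\left(- \frac{5}{2}\right) 9^{2}} + \frac{269020}{400379} = \frac{397145}{\left(- \frac{5}{2}\right) 81} + 269020 \cdot \frac{1}{400379} = \frac{397145}{- \frac{405}{2}} + \frac{269020}{400379} = 397145 \left(- \frac{2}{405}\right) + \frac{269020}{400379} = - \frac{158858}{81} + \frac{269020}{400379} = - \frac{63581616562}{32430699}$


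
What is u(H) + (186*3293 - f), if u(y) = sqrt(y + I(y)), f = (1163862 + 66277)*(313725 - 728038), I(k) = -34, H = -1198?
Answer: 509663192005 + 4*I*sqrt(77) ≈ 5.0966e+11 + 35.1*I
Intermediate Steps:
f = -509662579507 (f = 1230139*(-414313) = -509662579507)
u(y) = sqrt(-34 + y) (u(y) = sqrt(y - 34) = sqrt(-34 + y))
u(H) + (186*3293 - f) = sqrt(-34 - 1198) + (186*3293 - 1*(-509662579507)) = sqrt(-1232) + (612498 + 509662579507) = 4*I*sqrt(77) + 509663192005 = 509663192005 + 4*I*sqrt(77)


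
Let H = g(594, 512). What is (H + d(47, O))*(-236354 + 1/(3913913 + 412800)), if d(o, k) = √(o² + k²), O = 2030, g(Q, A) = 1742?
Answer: -1781431780306542/4326713 - 1022635924401*√4123109/4326713 ≈ -8.9166e+8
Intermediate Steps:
H = 1742
d(o, k) = √(k² + o²)
(H + d(47, O))*(-236354 + 1/(3913913 + 412800)) = (1742 + √(2030² + 47²))*(-236354 + 1/(3913913 + 412800)) = (1742 + √(4120900 + 2209))*(-236354 + 1/4326713) = (1742 + √4123109)*(-236354 + 1/4326713) = (1742 + √4123109)*(-1022635924401/4326713) = -1781431780306542/4326713 - 1022635924401*√4123109/4326713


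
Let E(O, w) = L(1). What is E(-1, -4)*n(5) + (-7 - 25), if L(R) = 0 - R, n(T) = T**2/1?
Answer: -57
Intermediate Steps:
n(T) = T**2 (n(T) = T**2*1 = T**2)
L(R) = -R
E(O, w) = -1 (E(O, w) = -1*1 = -1)
E(-1, -4)*n(5) + (-7 - 25) = -1*5**2 + (-7 - 25) = -1*25 - 32 = -25 - 32 = -57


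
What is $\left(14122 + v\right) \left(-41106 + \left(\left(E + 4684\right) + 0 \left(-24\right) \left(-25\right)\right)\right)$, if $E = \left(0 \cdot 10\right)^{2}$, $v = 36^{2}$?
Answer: $-561554396$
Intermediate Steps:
$v = 1296$
$E = 0$ ($E = 0^{2} = 0$)
$\left(14122 + v\right) \left(-41106 + \left(\left(E + 4684\right) + 0 \left(-24\right) \left(-25\right)\right)\right) = \left(14122 + 1296\right) \left(-41106 + \left(\left(0 + 4684\right) + 0 \left(-24\right) \left(-25\right)\right)\right) = 15418 \left(-41106 + \left(4684 + 0 \left(-25\right)\right)\right) = 15418 \left(-41106 + \left(4684 + 0\right)\right) = 15418 \left(-41106 + 4684\right) = 15418 \left(-36422\right) = -561554396$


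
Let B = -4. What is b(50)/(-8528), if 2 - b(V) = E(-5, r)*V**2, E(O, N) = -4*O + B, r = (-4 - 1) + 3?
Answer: 19999/4264 ≈ 4.6902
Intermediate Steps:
r = -2 (r = -5 + 3 = -2)
E(O, N) = -4 - 4*O (E(O, N) = -4*O - 4 = -4 - 4*O)
b(V) = 2 - 16*V**2 (b(V) = 2 - (-4 - 4*(-5))*V**2 = 2 - (-4 + 20)*V**2 = 2 - 16*V**2)
b(50)/(-8528) = (2 - 16*50**2)/(-8528) = (2 - 16*2500)*(-1/8528) = (2 - 40000)*(-1/8528) = -39998*(-1/8528) = 19999/4264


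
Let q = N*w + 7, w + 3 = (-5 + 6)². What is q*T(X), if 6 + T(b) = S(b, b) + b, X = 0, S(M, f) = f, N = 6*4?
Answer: 246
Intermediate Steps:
w = -2 (w = -3 + (-5 + 6)² = -3 + 1² = -3 + 1 = -2)
N = 24
T(b) = -6 + 2*b (T(b) = -6 + (b + b) = -6 + 2*b)
q = -41 (q = 24*(-2) + 7 = -48 + 7 = -41)
q*T(X) = -41*(-6 + 2*0) = -41*(-6 + 0) = -41*(-6) = 246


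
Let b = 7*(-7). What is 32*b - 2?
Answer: -1570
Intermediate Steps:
b = -49
32*b - 2 = 32*(-49) - 2 = -1568 - 2 = -1570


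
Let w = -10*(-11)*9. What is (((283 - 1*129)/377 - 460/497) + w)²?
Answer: 34372577104871184/35107142161 ≈ 9.7908e+5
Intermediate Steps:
w = 990 (w = 110*9 = 990)
(((283 - 1*129)/377 - 460/497) + w)² = (((283 - 1*129)/377 - 460/497) + 990)² = (((283 - 129)*(1/377) - 460*1/497) + 990)² = ((154*(1/377) - 460/497) + 990)² = ((154/377 - 460/497) + 990)² = (-96882/187369 + 990)² = (185398428/187369)² = 34372577104871184/35107142161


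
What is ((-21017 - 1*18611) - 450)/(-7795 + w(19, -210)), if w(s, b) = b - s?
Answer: 20039/4012 ≈ 4.9948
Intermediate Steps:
((-21017 - 1*18611) - 450)/(-7795 + w(19, -210)) = ((-21017 - 1*18611) - 450)/(-7795 + (-210 - 1*19)) = ((-21017 - 18611) - 450)/(-7795 + (-210 - 19)) = (-39628 - 450)/(-7795 - 229) = -40078/(-8024) = -40078*(-1/8024) = 20039/4012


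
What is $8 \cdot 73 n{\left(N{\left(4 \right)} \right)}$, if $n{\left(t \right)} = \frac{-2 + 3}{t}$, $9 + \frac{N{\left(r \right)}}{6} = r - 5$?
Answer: $- \frac{146}{15} \approx -9.7333$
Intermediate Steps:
$N{\left(r \right)} = -84 + 6 r$ ($N{\left(r \right)} = -54 + 6 \left(r - 5\right) = -54 + 6 \left(-5 + r\right) = -54 + \left(-30 + 6 r\right) = -84 + 6 r$)
$n{\left(t \right)} = \frac{1}{t}$ ($n{\left(t \right)} = 1 \frac{1}{t} = \frac{1}{t}$)
$8 \cdot 73 n{\left(N{\left(4 \right)} \right)} = \frac{8 \cdot 73}{-84 + 6 \cdot 4} = \frac{584}{-84 + 24} = \frac{584}{-60} = 584 \left(- \frac{1}{60}\right) = - \frac{146}{15}$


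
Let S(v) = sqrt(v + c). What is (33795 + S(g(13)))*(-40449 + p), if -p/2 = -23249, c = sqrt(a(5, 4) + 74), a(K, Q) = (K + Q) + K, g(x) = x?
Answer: 204425955 + 6049*sqrt(13 + 2*sqrt(22)) ≈ 2.0445e+8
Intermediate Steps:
a(K, Q) = Q + 2*K
c = 2*sqrt(22) (c = sqrt((4 + 2*5) + 74) = sqrt((4 + 10) + 74) = sqrt(14 + 74) = sqrt(88) = 2*sqrt(22) ≈ 9.3808)
S(v) = sqrt(v + 2*sqrt(22))
p = 46498 (p = -2*(-23249) = 46498)
(33795 + S(g(13)))*(-40449 + p) = (33795 + sqrt(13 + 2*sqrt(22)))*(-40449 + 46498) = (33795 + sqrt(13 + 2*sqrt(22)))*6049 = 204425955 + 6049*sqrt(13 + 2*sqrt(22))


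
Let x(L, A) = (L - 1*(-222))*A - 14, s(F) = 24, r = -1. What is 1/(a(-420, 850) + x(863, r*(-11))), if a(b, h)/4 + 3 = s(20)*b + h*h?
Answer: 1/2861589 ≈ 3.4946e-7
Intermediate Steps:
a(b, h) = -12 + 4*h² + 96*b (a(b, h) = -12 + 4*(24*b + h*h) = -12 + 4*(24*b + h²) = -12 + 4*(h² + 24*b) = -12 + (4*h² + 96*b) = -12 + 4*h² + 96*b)
x(L, A) = -14 + A*(222 + L) (x(L, A) = (L + 222)*A - 14 = (222 + L)*A - 14 = A*(222 + L) - 14 = -14 + A*(222 + L))
1/(a(-420, 850) + x(863, r*(-11))) = 1/((-12 + 4*850² + 96*(-420)) + (-14 + 222*(-1*(-11)) - 1*(-11)*863)) = 1/((-12 + 4*722500 - 40320) + (-14 + 222*11 + 11*863)) = 1/((-12 + 2890000 - 40320) + (-14 + 2442 + 9493)) = 1/(2849668 + 11921) = 1/2861589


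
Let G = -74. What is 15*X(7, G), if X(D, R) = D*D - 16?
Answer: 495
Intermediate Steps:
X(D, R) = -16 + D² (X(D, R) = D² - 16 = -16 + D²)
15*X(7, G) = 15*(-16 + 7²) = 15*(-16 + 49) = 15*33 = 495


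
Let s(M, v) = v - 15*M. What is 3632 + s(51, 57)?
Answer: 2924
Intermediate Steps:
3632 + s(51, 57) = 3632 + (57 - 15*51) = 3632 + (57 - 765) = 3632 - 708 = 2924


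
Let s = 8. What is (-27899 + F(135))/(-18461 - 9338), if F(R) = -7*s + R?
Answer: 27820/27799 ≈ 1.0008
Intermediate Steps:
F(R) = -56 + R (F(R) = -7*8 + R = -56 + R)
(-27899 + F(135))/(-18461 - 9338) = (-27899 + (-56 + 135))/(-18461 - 9338) = (-27899 + 79)/(-27799) = -27820*(-1/27799) = 27820/27799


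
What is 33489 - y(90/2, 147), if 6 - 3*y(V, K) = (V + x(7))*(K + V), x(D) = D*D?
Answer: 39503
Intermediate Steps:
x(D) = D**2
y(V, K) = 2 - (49 + V)*(K + V)/3 (y(V, K) = 2 - (V + 7**2)*(K + V)/3 = 2 - (V + 49)*(K + V)/3 = 2 - (49 + V)*(K + V)/3)
33489 - y(90/2, 147) = 33489 - (2 - 49/3*147 - 1470/2 - (90/2)**2/3 - 1/3*147*90/2) = 33489 - (2 - 2401 - 1470/2 - (90*(1/2))**2/3 - 1/3*147*90*(1/2)) = 33489 - (2 - 2401 - 49/3*45 - 1/3*45**2 - 1/3*147*45) = 33489 - (2 - 2401 - 735 - 1/3*2025 - 2205) = 33489 - (2 - 2401 - 735 - 675 - 2205) = 33489 - 1*(-6014) = 33489 + 6014 = 39503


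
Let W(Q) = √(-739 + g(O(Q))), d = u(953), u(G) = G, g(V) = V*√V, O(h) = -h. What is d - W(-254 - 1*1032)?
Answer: 953 - √(-739 + 1286*√1286) ≈ 739.98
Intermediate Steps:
g(V) = V^(3/2)
d = 953
W(Q) = √(-739 + (-Q)^(3/2))
d - W(-254 - 1*1032) = 953 - √(-739 + (-(-254 - 1*1032))^(3/2)) = 953 - √(-739 + (-(-254 - 1032))^(3/2)) = 953 - √(-739 + (-1*(-1286))^(3/2)) = 953 - √(-739 + 1286^(3/2)) = 953 - √(-739 + 1286*√1286)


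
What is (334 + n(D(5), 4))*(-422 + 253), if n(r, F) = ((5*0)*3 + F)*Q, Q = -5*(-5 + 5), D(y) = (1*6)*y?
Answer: -56446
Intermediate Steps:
D(y) = 6*y
Q = 0 (Q = -5*0 = 0)
n(r, F) = 0 (n(r, F) = ((5*0)*3 + F)*0 = (0*3 + F)*0 = (0 + F)*0 = F*0 = 0)
(334 + n(D(5), 4))*(-422 + 253) = (334 + 0)*(-422 + 253) = 334*(-169) = -56446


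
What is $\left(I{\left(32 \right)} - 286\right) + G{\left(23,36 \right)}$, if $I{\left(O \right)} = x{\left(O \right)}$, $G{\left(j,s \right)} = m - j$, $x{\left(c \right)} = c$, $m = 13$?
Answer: $-264$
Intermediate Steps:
$G{\left(j,s \right)} = 13 - j$
$I{\left(O \right)} = O$
$\left(I{\left(32 \right)} - 286\right) + G{\left(23,36 \right)} = \left(32 - 286\right) + \left(13 - 23\right) = -254 + \left(13 - 23\right) = -254 - 10 = -264$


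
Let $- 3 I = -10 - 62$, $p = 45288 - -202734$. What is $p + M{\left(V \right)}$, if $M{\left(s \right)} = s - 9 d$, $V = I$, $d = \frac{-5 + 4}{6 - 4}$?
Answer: $\frac{496101}{2} \approx 2.4805 \cdot 10^{5}$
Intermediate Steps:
$p = 248022$ ($p = 45288 + 202734 = 248022$)
$d = - \frac{1}{2} \approx -0.5$
$I = 24$ ($I = - \frac{-10 - 62}{3} = \left(- \frac{1}{3}\right) \left(-72\right) = 24$)
$V = 24$
$M{\left(s \right)} = \frac{9}{2} + s$ ($M{\left(s \right)} = s - - \frac{9}{2} = s + \frac{9}{2} = \frac{9}{2} + s$)
$p + M{\left(V \right)} = 248022 + \left(\frac{9}{2} + 24\right) = 248022 + \frac{57}{2} = \frac{496101}{2}$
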